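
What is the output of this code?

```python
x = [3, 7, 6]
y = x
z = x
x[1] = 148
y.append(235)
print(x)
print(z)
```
[3, 148, 6, 235]
[3, 148, 6, 235]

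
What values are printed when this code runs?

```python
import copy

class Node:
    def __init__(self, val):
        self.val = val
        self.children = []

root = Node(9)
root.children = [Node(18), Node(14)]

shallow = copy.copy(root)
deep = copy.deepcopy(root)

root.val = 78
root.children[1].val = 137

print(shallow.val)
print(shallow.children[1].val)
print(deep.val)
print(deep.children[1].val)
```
9
137
9
14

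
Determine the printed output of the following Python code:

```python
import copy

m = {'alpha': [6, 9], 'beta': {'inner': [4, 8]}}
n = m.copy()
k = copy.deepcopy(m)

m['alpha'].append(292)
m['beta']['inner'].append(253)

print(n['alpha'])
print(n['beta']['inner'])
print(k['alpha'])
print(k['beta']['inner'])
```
[6, 9, 292]
[4, 8, 253]
[6, 9]
[4, 8]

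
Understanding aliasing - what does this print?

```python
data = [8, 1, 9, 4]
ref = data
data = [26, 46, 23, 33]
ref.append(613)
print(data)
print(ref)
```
[26, 46, 23, 33]
[8, 1, 9, 4, 613]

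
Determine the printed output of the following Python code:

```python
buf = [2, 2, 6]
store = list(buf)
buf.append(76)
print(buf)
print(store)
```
[2, 2, 6, 76]
[2, 2, 6]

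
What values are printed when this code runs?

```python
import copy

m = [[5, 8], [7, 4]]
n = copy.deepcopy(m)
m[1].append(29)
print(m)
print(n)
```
[[5, 8], [7, 4, 29]]
[[5, 8], [7, 4]]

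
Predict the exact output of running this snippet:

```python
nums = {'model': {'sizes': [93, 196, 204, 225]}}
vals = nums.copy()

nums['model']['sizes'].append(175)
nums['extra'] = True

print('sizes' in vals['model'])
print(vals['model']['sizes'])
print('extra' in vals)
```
True
[93, 196, 204, 225, 175]
False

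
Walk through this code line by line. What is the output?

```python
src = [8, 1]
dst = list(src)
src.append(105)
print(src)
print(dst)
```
[8, 1, 105]
[8, 1]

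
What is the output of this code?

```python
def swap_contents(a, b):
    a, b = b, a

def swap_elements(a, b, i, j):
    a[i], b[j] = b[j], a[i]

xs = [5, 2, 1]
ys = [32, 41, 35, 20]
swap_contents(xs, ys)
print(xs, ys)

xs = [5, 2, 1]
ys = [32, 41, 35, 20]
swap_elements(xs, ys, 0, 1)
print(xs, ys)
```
[5, 2, 1] [32, 41, 35, 20]
[41, 2, 1] [32, 5, 35, 20]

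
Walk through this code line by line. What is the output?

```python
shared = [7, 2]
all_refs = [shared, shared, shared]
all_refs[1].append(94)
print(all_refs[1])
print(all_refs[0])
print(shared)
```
[7, 2, 94]
[7, 2, 94]
[7, 2, 94]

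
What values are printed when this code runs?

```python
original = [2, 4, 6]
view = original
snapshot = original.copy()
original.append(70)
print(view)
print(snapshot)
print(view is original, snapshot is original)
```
[2, 4, 6, 70]
[2, 4, 6]
True False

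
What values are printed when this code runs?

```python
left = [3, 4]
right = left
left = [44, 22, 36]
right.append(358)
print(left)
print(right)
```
[44, 22, 36]
[3, 4, 358]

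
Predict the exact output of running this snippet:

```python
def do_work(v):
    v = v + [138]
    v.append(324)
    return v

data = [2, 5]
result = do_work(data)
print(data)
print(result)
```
[2, 5]
[2, 5, 138, 324]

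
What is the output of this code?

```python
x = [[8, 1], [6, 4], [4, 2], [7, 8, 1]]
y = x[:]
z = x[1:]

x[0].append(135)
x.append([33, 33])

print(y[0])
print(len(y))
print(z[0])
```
[8, 1, 135]
4
[6, 4]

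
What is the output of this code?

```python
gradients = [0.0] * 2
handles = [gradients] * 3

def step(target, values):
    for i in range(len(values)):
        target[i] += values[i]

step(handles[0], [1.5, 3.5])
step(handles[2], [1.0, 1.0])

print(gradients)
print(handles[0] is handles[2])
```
[2.5, 4.5]
True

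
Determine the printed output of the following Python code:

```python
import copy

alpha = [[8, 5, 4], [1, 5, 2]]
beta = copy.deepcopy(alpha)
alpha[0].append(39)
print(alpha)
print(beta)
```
[[8, 5, 4, 39], [1, 5, 2]]
[[8, 5, 4], [1, 5, 2]]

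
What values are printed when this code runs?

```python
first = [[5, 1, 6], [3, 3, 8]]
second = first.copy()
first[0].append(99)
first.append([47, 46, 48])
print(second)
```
[[5, 1, 6, 99], [3, 3, 8]]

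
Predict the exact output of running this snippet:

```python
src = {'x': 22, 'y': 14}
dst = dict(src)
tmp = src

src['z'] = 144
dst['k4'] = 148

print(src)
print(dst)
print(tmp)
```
{'x': 22, 'y': 14, 'z': 144}
{'x': 22, 'y': 14, 'k4': 148}
{'x': 22, 'y': 14, 'z': 144}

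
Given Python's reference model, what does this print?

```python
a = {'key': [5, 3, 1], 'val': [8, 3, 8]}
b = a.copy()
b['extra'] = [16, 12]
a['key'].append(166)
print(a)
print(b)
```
{'key': [5, 3, 1, 166], 'val': [8, 3, 8]}
{'key': [5, 3, 1, 166], 'val': [8, 3, 8], 'extra': [16, 12]}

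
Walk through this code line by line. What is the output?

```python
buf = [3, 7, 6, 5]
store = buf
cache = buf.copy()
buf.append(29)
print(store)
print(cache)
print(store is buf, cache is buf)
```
[3, 7, 6, 5, 29]
[3, 7, 6, 5]
True False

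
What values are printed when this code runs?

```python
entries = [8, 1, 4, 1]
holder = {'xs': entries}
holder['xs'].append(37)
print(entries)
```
[8, 1, 4, 1, 37]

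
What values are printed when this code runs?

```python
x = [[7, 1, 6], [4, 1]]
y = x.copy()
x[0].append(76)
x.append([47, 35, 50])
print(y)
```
[[7, 1, 6, 76], [4, 1]]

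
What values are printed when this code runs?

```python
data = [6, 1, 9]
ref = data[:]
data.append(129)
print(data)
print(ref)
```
[6, 1, 9, 129]
[6, 1, 9]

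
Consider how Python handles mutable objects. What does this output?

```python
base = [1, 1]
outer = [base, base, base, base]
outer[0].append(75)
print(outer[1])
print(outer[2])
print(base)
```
[1, 1, 75]
[1, 1, 75]
[1, 1, 75]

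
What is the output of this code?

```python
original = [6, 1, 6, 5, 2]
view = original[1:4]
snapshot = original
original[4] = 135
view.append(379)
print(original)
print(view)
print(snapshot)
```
[6, 1, 6, 5, 135]
[1, 6, 5, 379]
[6, 1, 6, 5, 135]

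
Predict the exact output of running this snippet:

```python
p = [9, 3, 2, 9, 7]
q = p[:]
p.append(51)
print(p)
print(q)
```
[9, 3, 2, 9, 7, 51]
[9, 3, 2, 9, 7]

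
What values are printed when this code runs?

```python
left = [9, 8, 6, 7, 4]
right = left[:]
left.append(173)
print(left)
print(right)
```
[9, 8, 6, 7, 4, 173]
[9, 8, 6, 7, 4]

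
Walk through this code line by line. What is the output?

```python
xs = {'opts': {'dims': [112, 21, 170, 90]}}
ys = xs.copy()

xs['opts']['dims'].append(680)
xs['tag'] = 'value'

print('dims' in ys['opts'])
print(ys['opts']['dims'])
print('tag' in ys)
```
True
[112, 21, 170, 90, 680]
False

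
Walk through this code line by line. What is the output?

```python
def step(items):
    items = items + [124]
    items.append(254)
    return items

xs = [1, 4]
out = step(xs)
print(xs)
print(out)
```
[1, 4]
[1, 4, 124, 254]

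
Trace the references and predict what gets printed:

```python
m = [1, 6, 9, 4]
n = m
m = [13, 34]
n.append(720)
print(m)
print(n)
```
[13, 34]
[1, 6, 9, 4, 720]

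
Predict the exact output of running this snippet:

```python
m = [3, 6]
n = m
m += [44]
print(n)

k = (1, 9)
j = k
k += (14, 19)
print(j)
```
[3, 6, 44]
(1, 9)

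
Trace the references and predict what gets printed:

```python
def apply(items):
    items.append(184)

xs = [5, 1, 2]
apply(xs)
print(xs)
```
[5, 1, 2, 184]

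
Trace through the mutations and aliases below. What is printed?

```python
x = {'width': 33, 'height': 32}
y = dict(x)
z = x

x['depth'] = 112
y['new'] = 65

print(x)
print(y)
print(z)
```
{'width': 33, 'height': 32, 'depth': 112}
{'width': 33, 'height': 32, 'new': 65}
{'width': 33, 'height': 32, 'depth': 112}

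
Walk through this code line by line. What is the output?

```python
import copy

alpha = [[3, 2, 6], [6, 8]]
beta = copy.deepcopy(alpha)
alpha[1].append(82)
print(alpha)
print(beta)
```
[[3, 2, 6], [6, 8, 82]]
[[3, 2, 6], [6, 8]]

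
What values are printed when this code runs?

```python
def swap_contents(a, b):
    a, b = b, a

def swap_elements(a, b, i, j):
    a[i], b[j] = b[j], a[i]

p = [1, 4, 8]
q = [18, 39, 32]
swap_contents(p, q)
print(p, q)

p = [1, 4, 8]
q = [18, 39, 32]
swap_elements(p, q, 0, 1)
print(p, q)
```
[1, 4, 8] [18, 39, 32]
[39, 4, 8] [18, 1, 32]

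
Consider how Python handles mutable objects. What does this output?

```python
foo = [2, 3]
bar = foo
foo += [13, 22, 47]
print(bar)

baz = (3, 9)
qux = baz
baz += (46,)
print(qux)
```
[2, 3, 13, 22, 47]
(3, 9)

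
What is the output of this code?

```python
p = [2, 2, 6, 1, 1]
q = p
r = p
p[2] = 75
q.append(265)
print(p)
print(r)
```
[2, 2, 75, 1, 1, 265]
[2, 2, 75, 1, 1, 265]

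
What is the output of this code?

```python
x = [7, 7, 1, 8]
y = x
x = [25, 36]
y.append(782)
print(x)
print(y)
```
[25, 36]
[7, 7, 1, 8, 782]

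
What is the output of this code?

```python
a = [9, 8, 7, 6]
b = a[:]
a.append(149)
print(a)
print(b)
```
[9, 8, 7, 6, 149]
[9, 8, 7, 6]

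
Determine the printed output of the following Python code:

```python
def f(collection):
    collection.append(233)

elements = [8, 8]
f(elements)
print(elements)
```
[8, 8, 233]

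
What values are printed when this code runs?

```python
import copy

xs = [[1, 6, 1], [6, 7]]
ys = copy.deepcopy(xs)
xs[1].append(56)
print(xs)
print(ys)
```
[[1, 6, 1], [6, 7, 56]]
[[1, 6, 1], [6, 7]]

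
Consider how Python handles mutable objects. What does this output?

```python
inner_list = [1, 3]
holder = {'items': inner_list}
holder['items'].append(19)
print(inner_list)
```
[1, 3, 19]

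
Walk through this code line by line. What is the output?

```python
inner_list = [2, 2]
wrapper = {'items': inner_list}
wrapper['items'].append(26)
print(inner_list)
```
[2, 2, 26]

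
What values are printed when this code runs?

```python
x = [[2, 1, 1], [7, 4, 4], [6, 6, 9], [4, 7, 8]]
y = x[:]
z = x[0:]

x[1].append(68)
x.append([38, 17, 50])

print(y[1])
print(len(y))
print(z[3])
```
[7, 4, 4, 68]
4
[4, 7, 8]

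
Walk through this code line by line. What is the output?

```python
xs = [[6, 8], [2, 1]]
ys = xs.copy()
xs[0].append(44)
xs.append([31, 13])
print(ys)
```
[[6, 8, 44], [2, 1]]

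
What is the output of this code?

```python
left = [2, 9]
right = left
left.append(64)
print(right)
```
[2, 9, 64]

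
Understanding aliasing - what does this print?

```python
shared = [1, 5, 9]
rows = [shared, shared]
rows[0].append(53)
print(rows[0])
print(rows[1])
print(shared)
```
[1, 5, 9, 53]
[1, 5, 9, 53]
[1, 5, 9, 53]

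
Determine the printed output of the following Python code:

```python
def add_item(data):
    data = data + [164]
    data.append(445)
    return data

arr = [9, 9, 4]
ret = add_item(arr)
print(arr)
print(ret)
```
[9, 9, 4]
[9, 9, 4, 164, 445]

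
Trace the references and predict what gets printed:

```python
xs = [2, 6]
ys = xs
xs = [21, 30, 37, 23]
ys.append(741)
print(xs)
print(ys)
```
[21, 30, 37, 23]
[2, 6, 741]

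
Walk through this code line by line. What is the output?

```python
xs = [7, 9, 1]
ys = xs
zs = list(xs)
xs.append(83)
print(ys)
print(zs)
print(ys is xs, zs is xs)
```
[7, 9, 1, 83]
[7, 9, 1]
True False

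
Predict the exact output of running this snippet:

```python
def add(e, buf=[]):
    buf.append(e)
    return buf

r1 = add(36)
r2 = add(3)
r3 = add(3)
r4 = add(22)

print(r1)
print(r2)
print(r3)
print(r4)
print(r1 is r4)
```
[36, 3, 3, 22]
[36, 3, 3, 22]
[36, 3, 3, 22]
[36, 3, 3, 22]
True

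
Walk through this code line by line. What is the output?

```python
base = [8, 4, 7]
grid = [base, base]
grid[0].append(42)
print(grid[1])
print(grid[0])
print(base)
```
[8, 4, 7, 42]
[8, 4, 7, 42]
[8, 4, 7, 42]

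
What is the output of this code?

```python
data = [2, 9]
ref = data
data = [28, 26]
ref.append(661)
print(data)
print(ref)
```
[28, 26]
[2, 9, 661]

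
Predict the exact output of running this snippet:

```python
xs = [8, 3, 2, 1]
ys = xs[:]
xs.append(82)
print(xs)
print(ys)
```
[8, 3, 2, 1, 82]
[8, 3, 2, 1]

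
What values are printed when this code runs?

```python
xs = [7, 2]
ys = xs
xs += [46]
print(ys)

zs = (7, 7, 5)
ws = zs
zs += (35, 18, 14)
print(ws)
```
[7, 2, 46]
(7, 7, 5)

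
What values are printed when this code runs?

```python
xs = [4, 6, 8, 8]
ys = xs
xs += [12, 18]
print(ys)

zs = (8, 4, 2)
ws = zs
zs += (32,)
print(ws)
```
[4, 6, 8, 8, 12, 18]
(8, 4, 2)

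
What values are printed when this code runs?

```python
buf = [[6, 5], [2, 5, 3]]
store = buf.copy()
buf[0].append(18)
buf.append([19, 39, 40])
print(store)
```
[[6, 5, 18], [2, 5, 3]]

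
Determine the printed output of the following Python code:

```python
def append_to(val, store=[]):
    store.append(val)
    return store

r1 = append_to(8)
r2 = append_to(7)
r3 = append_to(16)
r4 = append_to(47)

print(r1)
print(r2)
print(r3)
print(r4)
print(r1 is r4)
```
[8, 7, 16, 47]
[8, 7, 16, 47]
[8, 7, 16, 47]
[8, 7, 16, 47]
True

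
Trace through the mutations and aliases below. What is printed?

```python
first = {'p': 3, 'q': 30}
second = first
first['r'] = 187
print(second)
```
{'p': 3, 'q': 30, 'r': 187}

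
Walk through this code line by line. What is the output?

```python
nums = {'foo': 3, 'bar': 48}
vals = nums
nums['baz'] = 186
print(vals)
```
{'foo': 3, 'bar': 48, 'baz': 186}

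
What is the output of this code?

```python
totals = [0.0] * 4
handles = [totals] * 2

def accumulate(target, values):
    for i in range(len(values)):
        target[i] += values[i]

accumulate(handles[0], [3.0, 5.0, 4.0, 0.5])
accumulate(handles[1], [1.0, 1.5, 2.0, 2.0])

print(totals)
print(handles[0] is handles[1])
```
[4.0, 6.5, 6.0, 2.5]
True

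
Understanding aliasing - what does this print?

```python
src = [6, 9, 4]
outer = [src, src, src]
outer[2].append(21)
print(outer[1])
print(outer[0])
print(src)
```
[6, 9, 4, 21]
[6, 9, 4, 21]
[6, 9, 4, 21]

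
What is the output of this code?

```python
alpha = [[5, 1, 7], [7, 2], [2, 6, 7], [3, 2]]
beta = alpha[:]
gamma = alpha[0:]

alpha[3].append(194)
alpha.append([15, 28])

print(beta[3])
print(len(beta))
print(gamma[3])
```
[3, 2, 194]
4
[3, 2, 194]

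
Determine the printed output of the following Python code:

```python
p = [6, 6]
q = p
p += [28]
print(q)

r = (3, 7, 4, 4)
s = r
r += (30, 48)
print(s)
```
[6, 6, 28]
(3, 7, 4, 4)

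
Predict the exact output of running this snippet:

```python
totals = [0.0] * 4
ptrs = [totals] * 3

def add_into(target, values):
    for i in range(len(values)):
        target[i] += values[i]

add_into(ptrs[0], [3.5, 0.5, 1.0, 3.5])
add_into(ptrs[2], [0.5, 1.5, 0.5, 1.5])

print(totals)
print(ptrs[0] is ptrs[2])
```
[4.0, 2.0, 1.5, 5.0]
True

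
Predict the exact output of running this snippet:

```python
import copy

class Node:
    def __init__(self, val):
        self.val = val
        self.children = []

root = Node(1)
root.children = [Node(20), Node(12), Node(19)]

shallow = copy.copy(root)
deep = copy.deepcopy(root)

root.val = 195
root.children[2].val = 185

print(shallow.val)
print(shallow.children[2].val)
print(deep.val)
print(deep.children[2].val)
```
1
185
1
19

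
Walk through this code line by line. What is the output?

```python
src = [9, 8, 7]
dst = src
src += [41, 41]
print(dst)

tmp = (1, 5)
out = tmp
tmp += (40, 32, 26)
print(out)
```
[9, 8, 7, 41, 41]
(1, 5)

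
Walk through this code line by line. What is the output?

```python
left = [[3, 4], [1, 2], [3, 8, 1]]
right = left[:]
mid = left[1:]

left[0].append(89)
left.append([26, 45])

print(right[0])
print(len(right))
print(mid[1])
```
[3, 4, 89]
3
[3, 8, 1]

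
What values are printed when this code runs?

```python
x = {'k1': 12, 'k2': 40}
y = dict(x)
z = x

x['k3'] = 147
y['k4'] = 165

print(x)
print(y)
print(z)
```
{'k1': 12, 'k2': 40, 'k3': 147}
{'k1': 12, 'k2': 40, 'k4': 165}
{'k1': 12, 'k2': 40, 'k3': 147}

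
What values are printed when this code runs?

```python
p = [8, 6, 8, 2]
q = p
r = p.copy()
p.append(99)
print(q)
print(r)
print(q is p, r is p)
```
[8, 6, 8, 2, 99]
[8, 6, 8, 2]
True False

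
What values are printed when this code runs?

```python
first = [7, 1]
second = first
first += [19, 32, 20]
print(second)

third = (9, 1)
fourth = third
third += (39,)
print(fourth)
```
[7, 1, 19, 32, 20]
(9, 1)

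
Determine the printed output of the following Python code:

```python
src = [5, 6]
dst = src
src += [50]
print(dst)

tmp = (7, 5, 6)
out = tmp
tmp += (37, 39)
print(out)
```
[5, 6, 50]
(7, 5, 6)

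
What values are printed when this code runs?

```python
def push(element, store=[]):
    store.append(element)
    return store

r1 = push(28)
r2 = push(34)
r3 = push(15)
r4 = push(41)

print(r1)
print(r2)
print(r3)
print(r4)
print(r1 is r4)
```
[28, 34, 15, 41]
[28, 34, 15, 41]
[28, 34, 15, 41]
[28, 34, 15, 41]
True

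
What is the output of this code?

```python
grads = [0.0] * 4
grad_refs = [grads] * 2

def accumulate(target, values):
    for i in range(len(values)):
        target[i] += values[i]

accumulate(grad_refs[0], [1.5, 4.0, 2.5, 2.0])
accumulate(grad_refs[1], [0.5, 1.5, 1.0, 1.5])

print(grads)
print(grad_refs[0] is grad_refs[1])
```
[2.0, 5.5, 3.5, 3.5]
True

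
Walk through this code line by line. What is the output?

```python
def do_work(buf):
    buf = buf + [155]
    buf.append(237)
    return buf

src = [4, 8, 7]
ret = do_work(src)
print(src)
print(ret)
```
[4, 8, 7]
[4, 8, 7, 155, 237]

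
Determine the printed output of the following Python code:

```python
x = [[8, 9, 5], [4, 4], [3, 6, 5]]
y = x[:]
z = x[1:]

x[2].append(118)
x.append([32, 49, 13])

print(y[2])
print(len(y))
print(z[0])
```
[3, 6, 5, 118]
3
[4, 4]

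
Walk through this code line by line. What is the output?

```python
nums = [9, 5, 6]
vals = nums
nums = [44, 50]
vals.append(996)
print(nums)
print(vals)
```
[44, 50]
[9, 5, 6, 996]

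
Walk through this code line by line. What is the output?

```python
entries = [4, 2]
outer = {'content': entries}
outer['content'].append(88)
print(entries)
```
[4, 2, 88]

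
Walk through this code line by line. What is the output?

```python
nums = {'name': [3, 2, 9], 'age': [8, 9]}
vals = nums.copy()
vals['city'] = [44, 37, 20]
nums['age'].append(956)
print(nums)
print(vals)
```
{'name': [3, 2, 9], 'age': [8, 9, 956]}
{'name': [3, 2, 9], 'age': [8, 9, 956], 'city': [44, 37, 20]}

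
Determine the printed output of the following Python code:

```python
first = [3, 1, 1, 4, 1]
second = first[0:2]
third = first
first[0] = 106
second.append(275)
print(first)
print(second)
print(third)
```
[106, 1, 1, 4, 1]
[3, 1, 275]
[106, 1, 1, 4, 1]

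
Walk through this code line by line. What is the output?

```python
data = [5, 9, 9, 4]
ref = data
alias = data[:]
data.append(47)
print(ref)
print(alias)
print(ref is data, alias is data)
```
[5, 9, 9, 4, 47]
[5, 9, 9, 4]
True False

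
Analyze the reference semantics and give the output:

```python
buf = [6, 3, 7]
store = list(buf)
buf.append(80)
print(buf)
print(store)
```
[6, 3, 7, 80]
[6, 3, 7]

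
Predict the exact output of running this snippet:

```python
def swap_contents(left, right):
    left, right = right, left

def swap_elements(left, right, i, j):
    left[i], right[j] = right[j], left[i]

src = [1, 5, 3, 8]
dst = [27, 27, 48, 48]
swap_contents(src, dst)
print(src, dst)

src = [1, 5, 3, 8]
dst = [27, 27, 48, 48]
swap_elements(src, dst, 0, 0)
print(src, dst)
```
[1, 5, 3, 8] [27, 27, 48, 48]
[27, 5, 3, 8] [1, 27, 48, 48]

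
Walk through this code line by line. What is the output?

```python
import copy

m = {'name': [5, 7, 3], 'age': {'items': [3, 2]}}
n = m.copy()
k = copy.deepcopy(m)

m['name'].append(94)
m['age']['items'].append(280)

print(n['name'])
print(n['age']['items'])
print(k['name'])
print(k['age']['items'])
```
[5, 7, 3, 94]
[3, 2, 280]
[5, 7, 3]
[3, 2]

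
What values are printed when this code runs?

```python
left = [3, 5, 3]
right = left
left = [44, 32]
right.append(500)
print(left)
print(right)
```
[44, 32]
[3, 5, 3, 500]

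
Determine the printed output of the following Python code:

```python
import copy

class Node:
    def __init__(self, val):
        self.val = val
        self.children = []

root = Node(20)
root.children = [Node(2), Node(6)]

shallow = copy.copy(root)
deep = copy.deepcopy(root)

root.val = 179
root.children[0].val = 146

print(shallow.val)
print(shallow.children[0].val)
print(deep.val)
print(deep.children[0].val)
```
20
146
20
2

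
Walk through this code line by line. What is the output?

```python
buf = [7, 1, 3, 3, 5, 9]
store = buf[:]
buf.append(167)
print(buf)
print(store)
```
[7, 1, 3, 3, 5, 9, 167]
[7, 1, 3, 3, 5, 9]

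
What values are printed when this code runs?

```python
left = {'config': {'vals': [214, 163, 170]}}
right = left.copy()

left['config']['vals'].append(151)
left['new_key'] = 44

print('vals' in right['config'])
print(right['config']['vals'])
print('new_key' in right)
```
True
[214, 163, 170, 151]
False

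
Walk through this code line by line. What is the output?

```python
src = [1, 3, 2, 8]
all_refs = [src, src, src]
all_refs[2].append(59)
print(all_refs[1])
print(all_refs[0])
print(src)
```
[1, 3, 2, 8, 59]
[1, 3, 2, 8, 59]
[1, 3, 2, 8, 59]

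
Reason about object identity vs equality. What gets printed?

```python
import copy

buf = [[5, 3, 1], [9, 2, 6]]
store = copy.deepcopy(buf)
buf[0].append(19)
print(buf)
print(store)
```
[[5, 3, 1, 19], [9, 2, 6]]
[[5, 3, 1], [9, 2, 6]]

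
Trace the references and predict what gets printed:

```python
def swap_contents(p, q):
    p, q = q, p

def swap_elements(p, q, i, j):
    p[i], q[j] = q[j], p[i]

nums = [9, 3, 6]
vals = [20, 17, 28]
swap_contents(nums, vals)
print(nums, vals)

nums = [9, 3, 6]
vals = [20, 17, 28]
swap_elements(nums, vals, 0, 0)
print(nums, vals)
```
[9, 3, 6] [20, 17, 28]
[20, 3, 6] [9, 17, 28]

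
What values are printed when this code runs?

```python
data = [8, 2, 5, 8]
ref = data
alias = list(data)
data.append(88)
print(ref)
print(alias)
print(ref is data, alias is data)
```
[8, 2, 5, 8, 88]
[8, 2, 5, 8]
True False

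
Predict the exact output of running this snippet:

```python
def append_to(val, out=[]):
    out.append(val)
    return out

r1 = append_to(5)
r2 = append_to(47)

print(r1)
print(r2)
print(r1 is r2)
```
[5, 47]
[5, 47]
True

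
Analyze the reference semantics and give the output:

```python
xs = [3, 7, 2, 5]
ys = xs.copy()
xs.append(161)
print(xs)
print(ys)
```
[3, 7, 2, 5, 161]
[3, 7, 2, 5]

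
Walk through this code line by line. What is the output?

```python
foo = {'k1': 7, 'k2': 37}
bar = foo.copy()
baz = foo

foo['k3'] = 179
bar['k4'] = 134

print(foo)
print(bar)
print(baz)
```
{'k1': 7, 'k2': 37, 'k3': 179}
{'k1': 7, 'k2': 37, 'k4': 134}
{'k1': 7, 'k2': 37, 'k3': 179}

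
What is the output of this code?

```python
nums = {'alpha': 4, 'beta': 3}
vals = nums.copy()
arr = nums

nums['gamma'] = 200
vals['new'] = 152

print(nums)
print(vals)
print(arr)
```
{'alpha': 4, 'beta': 3, 'gamma': 200}
{'alpha': 4, 'beta': 3, 'new': 152}
{'alpha': 4, 'beta': 3, 'gamma': 200}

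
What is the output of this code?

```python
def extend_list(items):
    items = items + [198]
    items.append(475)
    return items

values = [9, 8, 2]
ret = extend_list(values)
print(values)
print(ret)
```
[9, 8, 2]
[9, 8, 2, 198, 475]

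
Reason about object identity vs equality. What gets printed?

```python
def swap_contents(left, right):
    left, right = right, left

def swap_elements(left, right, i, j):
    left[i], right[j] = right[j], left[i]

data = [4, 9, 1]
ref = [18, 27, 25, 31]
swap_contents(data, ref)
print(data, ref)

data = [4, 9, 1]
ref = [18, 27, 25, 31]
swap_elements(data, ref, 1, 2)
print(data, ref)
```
[4, 9, 1] [18, 27, 25, 31]
[4, 25, 1] [18, 27, 9, 31]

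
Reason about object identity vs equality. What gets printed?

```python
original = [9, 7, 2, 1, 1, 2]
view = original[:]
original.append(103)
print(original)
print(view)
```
[9, 7, 2, 1, 1, 2, 103]
[9, 7, 2, 1, 1, 2]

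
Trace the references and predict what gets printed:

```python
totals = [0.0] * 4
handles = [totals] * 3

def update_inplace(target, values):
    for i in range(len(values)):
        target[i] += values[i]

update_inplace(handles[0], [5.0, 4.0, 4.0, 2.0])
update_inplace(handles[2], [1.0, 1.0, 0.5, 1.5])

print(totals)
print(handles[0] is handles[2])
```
[6.0, 5.0, 4.5, 3.5]
True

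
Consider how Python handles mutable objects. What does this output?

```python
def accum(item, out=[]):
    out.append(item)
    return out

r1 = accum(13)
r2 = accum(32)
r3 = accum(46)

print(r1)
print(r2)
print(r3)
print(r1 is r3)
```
[13, 32, 46]
[13, 32, 46]
[13, 32, 46]
True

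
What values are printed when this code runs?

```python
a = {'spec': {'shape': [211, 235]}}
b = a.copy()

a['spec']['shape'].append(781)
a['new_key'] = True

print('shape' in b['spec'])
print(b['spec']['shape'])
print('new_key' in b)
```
True
[211, 235, 781]
False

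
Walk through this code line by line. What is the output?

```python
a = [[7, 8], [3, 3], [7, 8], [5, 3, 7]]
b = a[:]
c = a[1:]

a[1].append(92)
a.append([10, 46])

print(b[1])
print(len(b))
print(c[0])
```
[3, 3, 92]
4
[3, 3, 92]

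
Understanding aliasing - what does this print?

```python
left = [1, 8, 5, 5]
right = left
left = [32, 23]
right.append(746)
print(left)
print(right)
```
[32, 23]
[1, 8, 5, 5, 746]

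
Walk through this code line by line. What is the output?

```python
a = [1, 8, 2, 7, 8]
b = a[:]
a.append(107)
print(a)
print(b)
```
[1, 8, 2, 7, 8, 107]
[1, 8, 2, 7, 8]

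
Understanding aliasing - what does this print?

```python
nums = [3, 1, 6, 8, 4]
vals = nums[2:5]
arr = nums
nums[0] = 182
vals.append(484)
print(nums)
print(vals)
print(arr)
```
[182, 1, 6, 8, 4]
[6, 8, 4, 484]
[182, 1, 6, 8, 4]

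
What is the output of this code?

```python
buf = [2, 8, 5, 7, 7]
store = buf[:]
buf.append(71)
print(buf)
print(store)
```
[2, 8, 5, 7, 7, 71]
[2, 8, 5, 7, 7]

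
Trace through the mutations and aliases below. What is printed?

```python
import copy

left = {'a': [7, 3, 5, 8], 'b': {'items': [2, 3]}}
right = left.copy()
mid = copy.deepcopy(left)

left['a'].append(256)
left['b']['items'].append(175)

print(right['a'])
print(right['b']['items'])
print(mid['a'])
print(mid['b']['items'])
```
[7, 3, 5, 8, 256]
[2, 3, 175]
[7, 3, 5, 8]
[2, 3]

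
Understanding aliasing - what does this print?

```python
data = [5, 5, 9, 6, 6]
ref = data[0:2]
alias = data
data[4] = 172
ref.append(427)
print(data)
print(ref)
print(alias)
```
[5, 5, 9, 6, 172]
[5, 5, 427]
[5, 5, 9, 6, 172]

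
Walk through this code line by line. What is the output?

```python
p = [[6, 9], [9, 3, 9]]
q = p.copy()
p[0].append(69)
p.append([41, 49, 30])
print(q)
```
[[6, 9, 69], [9, 3, 9]]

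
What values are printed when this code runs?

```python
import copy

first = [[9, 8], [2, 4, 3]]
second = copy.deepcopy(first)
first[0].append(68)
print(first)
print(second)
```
[[9, 8, 68], [2, 4, 3]]
[[9, 8], [2, 4, 3]]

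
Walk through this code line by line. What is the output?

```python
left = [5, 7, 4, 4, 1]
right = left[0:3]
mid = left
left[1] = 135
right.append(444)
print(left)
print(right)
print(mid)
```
[5, 135, 4, 4, 1]
[5, 7, 4, 444]
[5, 135, 4, 4, 1]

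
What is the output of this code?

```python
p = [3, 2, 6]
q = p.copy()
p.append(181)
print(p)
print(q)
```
[3, 2, 6, 181]
[3, 2, 6]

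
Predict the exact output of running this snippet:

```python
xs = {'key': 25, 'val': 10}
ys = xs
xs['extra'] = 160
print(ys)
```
{'key': 25, 'val': 10, 'extra': 160}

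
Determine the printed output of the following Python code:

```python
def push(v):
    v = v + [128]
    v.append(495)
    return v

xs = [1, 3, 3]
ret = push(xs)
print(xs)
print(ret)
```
[1, 3, 3]
[1, 3, 3, 128, 495]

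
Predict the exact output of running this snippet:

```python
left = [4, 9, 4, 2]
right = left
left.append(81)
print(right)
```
[4, 9, 4, 2, 81]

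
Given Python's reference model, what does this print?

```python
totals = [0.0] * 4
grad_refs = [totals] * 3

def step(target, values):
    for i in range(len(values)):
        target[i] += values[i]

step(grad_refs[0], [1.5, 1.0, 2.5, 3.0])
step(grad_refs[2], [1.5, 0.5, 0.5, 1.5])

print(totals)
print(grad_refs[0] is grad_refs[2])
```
[3.0, 1.5, 3.0, 4.5]
True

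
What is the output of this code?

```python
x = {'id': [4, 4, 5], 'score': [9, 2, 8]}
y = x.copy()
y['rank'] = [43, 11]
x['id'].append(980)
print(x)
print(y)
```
{'id': [4, 4, 5, 980], 'score': [9, 2, 8]}
{'id': [4, 4, 5, 980], 'score': [9, 2, 8], 'rank': [43, 11]}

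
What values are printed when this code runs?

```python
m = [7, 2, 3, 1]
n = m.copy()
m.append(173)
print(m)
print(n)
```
[7, 2, 3, 1, 173]
[7, 2, 3, 1]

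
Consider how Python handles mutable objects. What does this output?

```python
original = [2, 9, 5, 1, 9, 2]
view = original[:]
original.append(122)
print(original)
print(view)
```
[2, 9, 5, 1, 9, 2, 122]
[2, 9, 5, 1, 9, 2]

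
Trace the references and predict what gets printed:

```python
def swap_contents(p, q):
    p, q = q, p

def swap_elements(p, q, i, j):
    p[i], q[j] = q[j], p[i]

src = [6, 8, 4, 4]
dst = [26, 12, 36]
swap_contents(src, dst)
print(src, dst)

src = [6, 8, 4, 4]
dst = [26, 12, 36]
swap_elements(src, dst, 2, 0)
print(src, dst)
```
[6, 8, 4, 4] [26, 12, 36]
[6, 8, 26, 4] [4, 12, 36]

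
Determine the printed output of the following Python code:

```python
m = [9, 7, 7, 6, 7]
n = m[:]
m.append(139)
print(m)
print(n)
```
[9, 7, 7, 6, 7, 139]
[9, 7, 7, 6, 7]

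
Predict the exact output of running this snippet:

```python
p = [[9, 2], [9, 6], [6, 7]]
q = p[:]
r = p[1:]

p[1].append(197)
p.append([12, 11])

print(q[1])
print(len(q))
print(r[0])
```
[9, 6, 197]
3
[9, 6, 197]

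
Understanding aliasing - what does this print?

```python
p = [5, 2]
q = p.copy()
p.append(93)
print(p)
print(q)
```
[5, 2, 93]
[5, 2]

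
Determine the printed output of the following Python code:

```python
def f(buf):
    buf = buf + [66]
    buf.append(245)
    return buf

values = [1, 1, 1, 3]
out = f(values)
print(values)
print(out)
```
[1, 1, 1, 3]
[1, 1, 1, 3, 66, 245]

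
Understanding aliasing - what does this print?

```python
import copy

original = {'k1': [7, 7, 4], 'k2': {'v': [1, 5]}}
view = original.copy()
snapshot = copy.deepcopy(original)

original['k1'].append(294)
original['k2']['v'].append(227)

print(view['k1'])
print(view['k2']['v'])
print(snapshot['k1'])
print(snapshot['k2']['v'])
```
[7, 7, 4, 294]
[1, 5, 227]
[7, 7, 4]
[1, 5]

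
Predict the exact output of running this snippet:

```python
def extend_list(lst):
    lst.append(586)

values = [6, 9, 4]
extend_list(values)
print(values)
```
[6, 9, 4, 586]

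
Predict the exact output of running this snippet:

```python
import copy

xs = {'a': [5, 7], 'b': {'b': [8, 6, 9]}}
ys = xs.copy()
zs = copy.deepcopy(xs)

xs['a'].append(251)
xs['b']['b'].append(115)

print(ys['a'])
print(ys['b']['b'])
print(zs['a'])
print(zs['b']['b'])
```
[5, 7, 251]
[8, 6, 9, 115]
[5, 7]
[8, 6, 9]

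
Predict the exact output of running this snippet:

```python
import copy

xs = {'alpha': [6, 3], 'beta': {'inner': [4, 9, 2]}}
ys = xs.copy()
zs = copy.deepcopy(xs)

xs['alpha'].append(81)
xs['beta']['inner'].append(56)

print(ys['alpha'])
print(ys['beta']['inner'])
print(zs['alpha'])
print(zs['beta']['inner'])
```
[6, 3, 81]
[4, 9, 2, 56]
[6, 3]
[4, 9, 2]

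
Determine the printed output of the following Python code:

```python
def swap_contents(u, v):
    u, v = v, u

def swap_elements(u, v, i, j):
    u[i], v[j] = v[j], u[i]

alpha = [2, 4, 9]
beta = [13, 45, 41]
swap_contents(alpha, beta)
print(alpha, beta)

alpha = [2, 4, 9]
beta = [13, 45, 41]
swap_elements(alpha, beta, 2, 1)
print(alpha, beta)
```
[2, 4, 9] [13, 45, 41]
[2, 4, 45] [13, 9, 41]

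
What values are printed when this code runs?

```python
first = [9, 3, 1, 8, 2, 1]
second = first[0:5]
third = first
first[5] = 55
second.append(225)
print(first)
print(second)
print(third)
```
[9, 3, 1, 8, 2, 55]
[9, 3, 1, 8, 2, 225]
[9, 3, 1, 8, 2, 55]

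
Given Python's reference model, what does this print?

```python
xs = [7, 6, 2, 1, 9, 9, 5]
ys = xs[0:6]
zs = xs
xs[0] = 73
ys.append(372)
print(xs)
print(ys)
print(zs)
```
[73, 6, 2, 1, 9, 9, 5]
[7, 6, 2, 1, 9, 9, 372]
[73, 6, 2, 1, 9, 9, 5]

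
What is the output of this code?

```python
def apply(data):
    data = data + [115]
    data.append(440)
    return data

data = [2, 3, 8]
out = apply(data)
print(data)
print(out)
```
[2, 3, 8]
[2, 3, 8, 115, 440]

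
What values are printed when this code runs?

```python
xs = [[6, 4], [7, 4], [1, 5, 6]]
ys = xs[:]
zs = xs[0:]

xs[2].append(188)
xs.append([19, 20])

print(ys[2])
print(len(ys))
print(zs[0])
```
[1, 5, 6, 188]
3
[6, 4]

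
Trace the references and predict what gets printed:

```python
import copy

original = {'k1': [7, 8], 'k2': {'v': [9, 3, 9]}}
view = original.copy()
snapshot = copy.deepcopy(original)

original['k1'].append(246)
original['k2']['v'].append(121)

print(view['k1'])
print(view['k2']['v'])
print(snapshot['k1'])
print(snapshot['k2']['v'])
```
[7, 8, 246]
[9, 3, 9, 121]
[7, 8]
[9, 3, 9]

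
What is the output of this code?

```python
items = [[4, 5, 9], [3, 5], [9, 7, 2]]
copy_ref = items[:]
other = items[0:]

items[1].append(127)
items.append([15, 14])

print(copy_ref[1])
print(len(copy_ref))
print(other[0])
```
[3, 5, 127]
3
[4, 5, 9]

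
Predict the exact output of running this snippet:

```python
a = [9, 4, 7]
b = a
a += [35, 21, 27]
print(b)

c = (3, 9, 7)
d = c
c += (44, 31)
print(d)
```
[9, 4, 7, 35, 21, 27]
(3, 9, 7)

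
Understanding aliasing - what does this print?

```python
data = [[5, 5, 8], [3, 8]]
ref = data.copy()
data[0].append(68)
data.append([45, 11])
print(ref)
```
[[5, 5, 8, 68], [3, 8]]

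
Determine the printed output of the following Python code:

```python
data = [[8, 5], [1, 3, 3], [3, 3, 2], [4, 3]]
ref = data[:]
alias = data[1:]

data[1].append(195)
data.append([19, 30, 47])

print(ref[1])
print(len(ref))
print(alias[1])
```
[1, 3, 3, 195]
4
[3, 3, 2]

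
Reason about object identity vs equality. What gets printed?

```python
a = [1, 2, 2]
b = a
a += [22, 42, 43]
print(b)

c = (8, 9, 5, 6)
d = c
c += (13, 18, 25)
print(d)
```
[1, 2, 2, 22, 42, 43]
(8, 9, 5, 6)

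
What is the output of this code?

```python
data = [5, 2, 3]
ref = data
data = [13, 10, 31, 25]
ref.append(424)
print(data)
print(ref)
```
[13, 10, 31, 25]
[5, 2, 3, 424]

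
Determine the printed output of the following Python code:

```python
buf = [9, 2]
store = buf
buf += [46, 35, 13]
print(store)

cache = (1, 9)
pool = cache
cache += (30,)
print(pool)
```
[9, 2, 46, 35, 13]
(1, 9)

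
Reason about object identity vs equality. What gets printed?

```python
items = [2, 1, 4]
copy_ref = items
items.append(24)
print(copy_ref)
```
[2, 1, 4, 24]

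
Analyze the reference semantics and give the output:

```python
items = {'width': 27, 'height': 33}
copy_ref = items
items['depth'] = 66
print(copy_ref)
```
{'width': 27, 'height': 33, 'depth': 66}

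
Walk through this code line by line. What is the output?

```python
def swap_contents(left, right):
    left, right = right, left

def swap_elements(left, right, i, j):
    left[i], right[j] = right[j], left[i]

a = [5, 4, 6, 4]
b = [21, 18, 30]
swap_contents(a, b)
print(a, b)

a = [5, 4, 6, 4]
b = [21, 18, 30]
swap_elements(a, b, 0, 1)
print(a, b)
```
[5, 4, 6, 4] [21, 18, 30]
[18, 4, 6, 4] [21, 5, 30]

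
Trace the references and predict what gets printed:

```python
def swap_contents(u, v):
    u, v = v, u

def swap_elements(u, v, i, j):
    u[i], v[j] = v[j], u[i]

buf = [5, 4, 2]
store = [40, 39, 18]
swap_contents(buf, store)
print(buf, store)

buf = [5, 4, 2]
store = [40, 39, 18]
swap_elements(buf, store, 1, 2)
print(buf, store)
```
[5, 4, 2] [40, 39, 18]
[5, 18, 2] [40, 39, 4]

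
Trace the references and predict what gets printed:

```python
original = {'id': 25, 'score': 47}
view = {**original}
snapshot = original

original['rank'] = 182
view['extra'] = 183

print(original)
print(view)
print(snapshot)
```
{'id': 25, 'score': 47, 'rank': 182}
{'id': 25, 'score': 47, 'extra': 183}
{'id': 25, 'score': 47, 'rank': 182}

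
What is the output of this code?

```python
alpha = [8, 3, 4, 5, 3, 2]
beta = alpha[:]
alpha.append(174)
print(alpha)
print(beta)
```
[8, 3, 4, 5, 3, 2, 174]
[8, 3, 4, 5, 3, 2]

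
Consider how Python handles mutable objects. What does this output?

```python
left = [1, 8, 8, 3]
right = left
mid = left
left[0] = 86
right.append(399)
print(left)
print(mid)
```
[86, 8, 8, 3, 399]
[86, 8, 8, 3, 399]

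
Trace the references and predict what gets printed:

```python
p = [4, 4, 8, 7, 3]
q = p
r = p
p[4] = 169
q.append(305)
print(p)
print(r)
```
[4, 4, 8, 7, 169, 305]
[4, 4, 8, 7, 169, 305]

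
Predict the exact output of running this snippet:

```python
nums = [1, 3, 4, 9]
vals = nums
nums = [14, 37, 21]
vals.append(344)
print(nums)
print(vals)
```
[14, 37, 21]
[1, 3, 4, 9, 344]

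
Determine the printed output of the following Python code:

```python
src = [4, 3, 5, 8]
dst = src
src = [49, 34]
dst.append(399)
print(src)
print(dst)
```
[49, 34]
[4, 3, 5, 8, 399]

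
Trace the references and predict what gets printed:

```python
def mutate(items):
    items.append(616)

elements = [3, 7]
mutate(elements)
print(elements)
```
[3, 7, 616]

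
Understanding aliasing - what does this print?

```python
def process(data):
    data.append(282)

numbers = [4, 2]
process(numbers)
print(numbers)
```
[4, 2, 282]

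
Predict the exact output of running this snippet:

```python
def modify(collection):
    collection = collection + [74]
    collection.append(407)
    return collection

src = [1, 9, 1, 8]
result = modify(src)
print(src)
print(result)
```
[1, 9, 1, 8]
[1, 9, 1, 8, 74, 407]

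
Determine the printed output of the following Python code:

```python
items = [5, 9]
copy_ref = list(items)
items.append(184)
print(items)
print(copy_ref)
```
[5, 9, 184]
[5, 9]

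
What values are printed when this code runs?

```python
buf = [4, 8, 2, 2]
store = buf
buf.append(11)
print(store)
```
[4, 8, 2, 2, 11]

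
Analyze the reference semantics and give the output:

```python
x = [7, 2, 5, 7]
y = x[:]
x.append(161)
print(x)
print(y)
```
[7, 2, 5, 7, 161]
[7, 2, 5, 7]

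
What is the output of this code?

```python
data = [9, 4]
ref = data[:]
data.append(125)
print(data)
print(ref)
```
[9, 4, 125]
[9, 4]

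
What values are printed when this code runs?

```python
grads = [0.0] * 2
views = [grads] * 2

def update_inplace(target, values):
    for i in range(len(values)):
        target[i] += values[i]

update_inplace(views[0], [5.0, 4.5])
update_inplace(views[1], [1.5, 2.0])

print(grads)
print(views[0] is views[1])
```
[6.5, 6.5]
True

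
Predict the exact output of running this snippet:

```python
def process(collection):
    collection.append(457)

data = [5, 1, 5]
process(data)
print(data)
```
[5, 1, 5, 457]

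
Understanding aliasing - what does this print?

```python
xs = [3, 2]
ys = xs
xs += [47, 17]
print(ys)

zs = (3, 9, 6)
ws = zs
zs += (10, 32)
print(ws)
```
[3, 2, 47, 17]
(3, 9, 6)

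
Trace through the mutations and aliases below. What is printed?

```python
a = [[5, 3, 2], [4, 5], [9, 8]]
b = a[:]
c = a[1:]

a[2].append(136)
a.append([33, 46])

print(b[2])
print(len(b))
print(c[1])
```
[9, 8, 136]
3
[9, 8, 136]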